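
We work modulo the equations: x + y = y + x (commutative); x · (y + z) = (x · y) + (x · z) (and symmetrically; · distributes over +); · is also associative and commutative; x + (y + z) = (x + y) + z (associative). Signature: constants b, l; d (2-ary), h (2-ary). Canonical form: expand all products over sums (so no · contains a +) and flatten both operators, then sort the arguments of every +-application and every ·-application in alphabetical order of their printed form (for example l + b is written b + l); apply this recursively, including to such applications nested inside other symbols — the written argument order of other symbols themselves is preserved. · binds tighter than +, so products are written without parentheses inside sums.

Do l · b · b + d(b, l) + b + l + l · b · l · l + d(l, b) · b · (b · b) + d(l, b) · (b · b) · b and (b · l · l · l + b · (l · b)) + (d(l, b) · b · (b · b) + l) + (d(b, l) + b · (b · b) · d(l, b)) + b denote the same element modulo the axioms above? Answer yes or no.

Answer: yes — both canonical forms are b + b · b · b · d(l, b) + b · b · b · d(l, b) + b · b · l + b · l · l · l + d(b, l) + l

Derivation:
Left:  l · b · b + d(b, l) + b + l + l · b · l · l + d(l, b) · b · (b · b) + d(l, b) · (b · b) · b
  Un-nest:  b · b · l + d(b, l) + b + l + b · l · l · l + b · b · b · d(l, b) + b · b · b · d(l, b)
  Sort arguments:  b + b · b · b · d(l, b) + b · b · b · d(l, b) + b · b · l + b · l · l · l + d(b, l) + l
Right:  (b · l · l · l + b · (l · b)) + (d(l, b) · b · (b · b) + l) + (d(b, l) + b · (b · b) · d(l, b)) + b
  Merge nested applications:  b · l · l · l + b · b · l + b · b · b · d(l, b) + l + d(b, l) + b · b · b · d(l, b) + b
  Sort:  b + b · b · b · d(l, b) + b · b · b · d(l, b) + b · b · l + b · l · l · l + d(b, l) + l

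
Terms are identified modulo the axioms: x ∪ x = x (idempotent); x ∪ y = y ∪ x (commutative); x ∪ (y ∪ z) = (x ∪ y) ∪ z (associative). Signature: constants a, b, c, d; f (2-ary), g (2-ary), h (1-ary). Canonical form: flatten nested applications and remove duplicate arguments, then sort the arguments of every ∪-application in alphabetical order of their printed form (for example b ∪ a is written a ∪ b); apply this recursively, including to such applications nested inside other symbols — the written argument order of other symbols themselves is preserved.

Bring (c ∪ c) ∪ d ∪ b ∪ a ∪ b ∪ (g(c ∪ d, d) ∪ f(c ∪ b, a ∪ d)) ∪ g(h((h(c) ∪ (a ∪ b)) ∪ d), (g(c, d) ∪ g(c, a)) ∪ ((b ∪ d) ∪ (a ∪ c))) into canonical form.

Answer: a ∪ b ∪ c ∪ d ∪ f(b ∪ c, a ∪ d) ∪ g(c ∪ d, d) ∪ g(h(a ∪ b ∪ d ∪ h(c)), a ∪ b ∪ c ∪ d ∪ g(c, a) ∪ g(c, d))

Derivation:
Flatten:  c ∪ c ∪ d ∪ b ∪ a ∪ b ∪ g(c ∪ d, d) ∪ f(c ∪ b, a ∪ d) ∪ g(h((h(c) ∪ (a ∪ b)) ∪ d), (g(c, d) ∪ g(c, a)) ∪ ((b ∪ d) ∪ (a ∪ c)))
Canonicalize subterm:  f(c ∪ b, a ∪ d)  →  f(b ∪ c, a ∪ d)
Canonicalize subterm:  g(h((h(c) ∪ (a ∪ b)) ∪ d), (g(c, d) ∪ g(c, a)) ∪ ((b ∪ d) ∪ (a ∪ c)))  →  g(h(a ∪ b ∪ d ∪ h(c)), a ∪ b ∪ c ∪ d ∪ g(c, a) ∪ g(c, d))
Deduplicate:  drop duplicate c, b
Sort arguments:  a ∪ b ∪ c ∪ d ∪ f(b ∪ c, a ∪ d) ∪ g(c ∪ d, d) ∪ g(h(a ∪ b ∪ d ∪ h(c)), a ∪ b ∪ c ∪ d ∪ g(c, a) ∪ g(c, d))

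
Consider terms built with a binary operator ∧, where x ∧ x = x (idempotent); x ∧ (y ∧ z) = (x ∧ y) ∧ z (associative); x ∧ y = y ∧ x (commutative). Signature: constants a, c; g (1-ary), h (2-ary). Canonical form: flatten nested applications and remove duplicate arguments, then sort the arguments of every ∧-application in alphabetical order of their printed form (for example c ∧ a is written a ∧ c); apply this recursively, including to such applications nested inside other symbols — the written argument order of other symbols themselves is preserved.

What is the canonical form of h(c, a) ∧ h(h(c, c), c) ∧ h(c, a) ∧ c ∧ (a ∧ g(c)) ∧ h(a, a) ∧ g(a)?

Merge nested applications:  h(c, a) ∧ h(h(c, c), c) ∧ h(c, a) ∧ c ∧ a ∧ g(c) ∧ h(a, a) ∧ g(a)
Deduplicate:  drop duplicate h(c, a)
Sort:  a ∧ c ∧ g(a) ∧ g(c) ∧ h(a, a) ∧ h(c, a) ∧ h(h(c, c), c)

Answer: a ∧ c ∧ g(a) ∧ g(c) ∧ h(a, a) ∧ h(c, a) ∧ h(h(c, c), c)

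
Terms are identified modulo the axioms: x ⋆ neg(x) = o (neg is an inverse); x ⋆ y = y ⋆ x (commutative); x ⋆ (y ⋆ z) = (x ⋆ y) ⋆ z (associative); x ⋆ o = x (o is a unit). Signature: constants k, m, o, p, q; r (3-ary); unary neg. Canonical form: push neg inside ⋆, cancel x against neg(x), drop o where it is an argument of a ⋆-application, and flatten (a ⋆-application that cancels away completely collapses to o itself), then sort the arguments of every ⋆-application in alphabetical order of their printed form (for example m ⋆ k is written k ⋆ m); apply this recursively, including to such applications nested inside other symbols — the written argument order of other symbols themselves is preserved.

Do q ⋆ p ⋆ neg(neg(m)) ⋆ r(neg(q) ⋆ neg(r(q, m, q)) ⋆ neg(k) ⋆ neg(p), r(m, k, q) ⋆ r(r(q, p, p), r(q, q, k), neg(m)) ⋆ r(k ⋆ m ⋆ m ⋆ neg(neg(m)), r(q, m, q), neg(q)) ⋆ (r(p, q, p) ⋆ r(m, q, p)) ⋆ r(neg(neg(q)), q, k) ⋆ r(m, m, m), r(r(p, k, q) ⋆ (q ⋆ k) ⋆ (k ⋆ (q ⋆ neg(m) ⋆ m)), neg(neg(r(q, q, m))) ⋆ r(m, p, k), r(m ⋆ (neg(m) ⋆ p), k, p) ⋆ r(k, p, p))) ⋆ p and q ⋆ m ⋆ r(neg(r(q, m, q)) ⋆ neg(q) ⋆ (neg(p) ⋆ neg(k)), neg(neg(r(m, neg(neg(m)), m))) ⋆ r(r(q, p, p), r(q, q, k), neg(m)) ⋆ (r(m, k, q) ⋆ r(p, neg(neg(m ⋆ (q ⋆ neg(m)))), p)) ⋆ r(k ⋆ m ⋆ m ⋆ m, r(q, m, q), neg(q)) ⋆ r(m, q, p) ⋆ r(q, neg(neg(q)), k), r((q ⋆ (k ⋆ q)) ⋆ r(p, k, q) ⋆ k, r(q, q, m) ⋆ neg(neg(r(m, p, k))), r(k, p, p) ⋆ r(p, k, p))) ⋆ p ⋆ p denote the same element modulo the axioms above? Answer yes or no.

Answer: yes — both canonical forms are m ⋆ p ⋆ p ⋆ q ⋆ r(neg(k) ⋆ neg(p) ⋆ neg(q) ⋆ neg(r(q, m, q)), r(k ⋆ m ⋆ m ⋆ m, r(q, m, q), neg(q)) ⋆ r(m, k, q) ⋆ r(m, m, m) ⋆ r(m, q, p) ⋆ r(p, q, p) ⋆ r(q, q, k) ⋆ r(r(q, p, p), r(q, q, k), neg(m)), r(k ⋆ k ⋆ q ⋆ q ⋆ r(p, k, q), r(m, p, k) ⋆ r(q, q, m), r(k, p, p) ⋆ r(p, k, p)))

Derivation:
Left:  q ⋆ p ⋆ neg(neg(m)) ⋆ r(neg(q) ⋆ neg(r(q, m, q)) ⋆ neg(k) ⋆ neg(p), r(m, k, q) ⋆ r(r(q, p, p), r(q, q, k), neg(m)) ⋆ r(k ⋆ m ⋆ m ⋆ neg(neg(m)), r(q, m, q), neg(q)) ⋆ (r(p, q, p) ⋆ r(m, q, p)) ⋆ r(neg(neg(q)), q, k) ⋆ r(m, m, m), r(r(p, k, q) ⋆ (q ⋆ k) ⋆ (k ⋆ (q ⋆ neg(m) ⋆ m)), neg(neg(r(q, q, m))) ⋆ r(m, p, k), r(m ⋆ (neg(m) ⋆ p), k, p) ⋆ r(k, p, p))) ⋆ p
  Push neg inside:  distribute neg over ⋆ and collapse double neg
  Collect terms:  q ⋆ p ⋆ p ⋆ m ⋆ r(neg(k) ⋆ neg(p) ⋆ neg(q) ⋆ neg(r(q, m, q)), r(k ⋆ m ⋆ m ⋆ m, r(q, m, q), neg(q)) ⋆ r(m, k, q) ⋆ r(m, m, m) ⋆ r(m, q, p) ⋆ r(p, q, p) ⋆ r(q, q, k) ⋆ r(r(q, p, p), r(q, q, k), neg(m)), r(k ⋆ k ⋆ q ⋆ q ⋆ r(p, k, q), r(m, p, k) ⋆ r(q, q, m), r(k, p, p) ⋆ r(p, k, p)))
  Sort arguments:  m ⋆ p ⋆ p ⋆ q ⋆ r(neg(k) ⋆ neg(p) ⋆ neg(q) ⋆ neg(r(q, m, q)), r(k ⋆ m ⋆ m ⋆ m, r(q, m, q), neg(q)) ⋆ r(m, k, q) ⋆ r(m, m, m) ⋆ r(m, q, p) ⋆ r(p, q, p) ⋆ r(q, q, k) ⋆ r(r(q, p, p), r(q, q, k), neg(m)), r(k ⋆ k ⋆ q ⋆ q ⋆ r(p, k, q), r(m, p, k) ⋆ r(q, q, m), r(k, p, p) ⋆ r(p, k, p)))
Right:  q ⋆ m ⋆ r(neg(r(q, m, q)) ⋆ neg(q) ⋆ (neg(p) ⋆ neg(k)), neg(neg(r(m, neg(neg(m)), m))) ⋆ r(r(q, p, p), r(q, q, k), neg(m)) ⋆ (r(m, k, q) ⋆ r(p, neg(neg(m ⋆ (q ⋆ neg(m)))), p)) ⋆ r(k ⋆ m ⋆ m ⋆ m, r(q, m, q), neg(q)) ⋆ r(m, q, p) ⋆ r(q, neg(neg(q)), k), r((q ⋆ (k ⋆ q)) ⋆ r(p, k, q) ⋆ k, r(q, q, m) ⋆ neg(neg(r(m, p, k))), r(k, p, p) ⋆ r(p, k, p))) ⋆ p ⋆ p
  Push neg inside:  distribute neg over ⋆ and collapse double neg
  Collect:  q ⋆ m ⋆ r(neg(k) ⋆ neg(p) ⋆ neg(q) ⋆ neg(r(q, m, q)), r(k ⋆ m ⋆ m ⋆ m, r(q, m, q), neg(q)) ⋆ r(m, k, q) ⋆ r(m, m, m) ⋆ r(m, q, p) ⋆ r(p, q, p) ⋆ r(q, q, k) ⋆ r(r(q, p, p), r(q, q, k), neg(m)), r(k ⋆ k ⋆ q ⋆ q ⋆ r(p, k, q), r(m, p, k) ⋆ r(q, q, m), r(k, p, p) ⋆ r(p, k, p))) ⋆ p ⋆ p
  Sort:  m ⋆ p ⋆ p ⋆ q ⋆ r(neg(k) ⋆ neg(p) ⋆ neg(q) ⋆ neg(r(q, m, q)), r(k ⋆ m ⋆ m ⋆ m, r(q, m, q), neg(q)) ⋆ r(m, k, q) ⋆ r(m, m, m) ⋆ r(m, q, p) ⋆ r(p, q, p) ⋆ r(q, q, k) ⋆ r(r(q, p, p), r(q, q, k), neg(m)), r(k ⋆ k ⋆ q ⋆ q ⋆ r(p, k, q), r(m, p, k) ⋆ r(q, q, m), r(k, p, p) ⋆ r(p, k, p)))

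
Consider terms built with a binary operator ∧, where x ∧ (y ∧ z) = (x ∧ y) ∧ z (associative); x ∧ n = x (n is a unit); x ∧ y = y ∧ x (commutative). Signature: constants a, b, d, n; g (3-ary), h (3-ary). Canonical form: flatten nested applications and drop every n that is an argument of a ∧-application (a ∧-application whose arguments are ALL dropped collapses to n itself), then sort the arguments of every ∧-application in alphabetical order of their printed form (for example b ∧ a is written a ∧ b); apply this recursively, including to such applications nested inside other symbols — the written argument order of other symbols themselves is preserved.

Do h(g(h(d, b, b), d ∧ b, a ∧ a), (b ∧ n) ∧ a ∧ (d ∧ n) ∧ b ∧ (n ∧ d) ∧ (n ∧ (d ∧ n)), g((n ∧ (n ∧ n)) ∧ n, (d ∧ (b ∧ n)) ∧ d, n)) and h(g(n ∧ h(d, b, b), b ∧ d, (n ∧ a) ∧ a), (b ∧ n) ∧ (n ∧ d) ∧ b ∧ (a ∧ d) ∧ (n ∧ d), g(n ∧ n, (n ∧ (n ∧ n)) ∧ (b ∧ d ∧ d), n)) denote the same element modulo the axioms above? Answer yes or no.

Left:  h(g(h(d, b, b), d ∧ b, a ∧ a), (b ∧ n) ∧ a ∧ (d ∧ n) ∧ b ∧ (n ∧ d) ∧ (n ∧ (d ∧ n)), g((n ∧ (n ∧ n)) ∧ n, (d ∧ (b ∧ n)) ∧ d, n))
  Focus inside:  (b ∧ n) ∧ a ∧ (d ∧ n) ∧ b ∧ (n ∧ d) ∧ (n ∧ (d ∧ n))
  Merge nested applications:  b ∧ n ∧ a ∧ d ∧ n ∧ b ∧ n ∧ d ∧ n ∧ d ∧ n
  Units out:  drop n (×5)
  Sort:  a ∧ b ∧ b ∧ d ∧ d ∧ d
  Put back:  h(g(h(d, b, b), b ∧ d, a ∧ a), a ∧ b ∧ b ∧ d ∧ d ∧ d, g(n, b ∧ d ∧ d, n))
Right:  h(g(n ∧ h(d, b, b), b ∧ d, (n ∧ a) ∧ a), (b ∧ n) ∧ (n ∧ d) ∧ b ∧ (a ∧ d) ∧ (n ∧ d), g(n ∧ n, (n ∧ (n ∧ n)) ∧ (b ∧ d ∧ d), n))
  Focus inside:  (b ∧ n) ∧ (n ∧ d) ∧ b ∧ (a ∧ d) ∧ (n ∧ d)
  Merge nested applications:  b ∧ n ∧ n ∧ d ∧ b ∧ a ∧ d ∧ n ∧ d
  Units out:  drop n (×3)
  Sort arguments:  a ∧ b ∧ b ∧ d ∧ d ∧ d
  Rebuild:  h(g(h(d, b, b), b ∧ d, a ∧ a), a ∧ b ∧ b ∧ d ∧ d ∧ d, g(n, b ∧ d ∧ d, n))

Answer: yes — both canonical forms are h(g(h(d, b, b), b ∧ d, a ∧ a), a ∧ b ∧ b ∧ d ∧ d ∧ d, g(n, b ∧ d ∧ d, n))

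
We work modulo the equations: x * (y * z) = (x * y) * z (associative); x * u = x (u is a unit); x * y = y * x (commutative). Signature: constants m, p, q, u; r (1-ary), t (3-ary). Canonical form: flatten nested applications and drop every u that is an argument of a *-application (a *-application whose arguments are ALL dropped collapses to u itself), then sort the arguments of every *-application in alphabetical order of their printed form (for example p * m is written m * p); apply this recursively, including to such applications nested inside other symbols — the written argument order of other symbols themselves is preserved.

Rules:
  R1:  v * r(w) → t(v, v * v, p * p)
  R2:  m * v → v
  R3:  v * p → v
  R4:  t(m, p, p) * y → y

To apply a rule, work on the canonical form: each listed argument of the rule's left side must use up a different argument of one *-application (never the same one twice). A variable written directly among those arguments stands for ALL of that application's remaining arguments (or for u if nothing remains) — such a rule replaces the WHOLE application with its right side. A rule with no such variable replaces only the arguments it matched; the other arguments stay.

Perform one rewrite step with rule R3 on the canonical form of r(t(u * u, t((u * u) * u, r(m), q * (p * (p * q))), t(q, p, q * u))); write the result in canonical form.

Answer: r(t(u, t(u, r(m), p * q * q), t(q, p, q)))

Derivation:
Canonical form:  r(t(u, t(u, r(m), p * p * q * q), t(q, p, q)))
Match R3:  consume p;  v := p * q * q
The variable takes the whole remainder — replace the entire application.
Giving:  r(t(u, t(u, r(m), p * q * q), t(q, p, q)))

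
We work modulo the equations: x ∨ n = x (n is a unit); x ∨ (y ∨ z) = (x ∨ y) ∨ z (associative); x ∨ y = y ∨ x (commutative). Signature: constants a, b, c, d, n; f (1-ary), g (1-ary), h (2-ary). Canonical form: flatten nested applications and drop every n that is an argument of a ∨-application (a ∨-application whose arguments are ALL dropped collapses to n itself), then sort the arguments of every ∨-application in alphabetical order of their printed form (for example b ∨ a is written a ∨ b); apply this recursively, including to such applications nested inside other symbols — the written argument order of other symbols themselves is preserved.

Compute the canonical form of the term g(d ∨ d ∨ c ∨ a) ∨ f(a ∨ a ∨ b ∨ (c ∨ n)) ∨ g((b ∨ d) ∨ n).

Answer: f(a ∨ a ∨ b ∨ c) ∨ g(a ∨ c ∨ d ∨ d) ∨ g(b ∨ d)

Derivation:
Inside:  g(d ∨ d ∨ c ∨ a)  →  g(a ∨ c ∨ d ∨ d)
Simplify inside:  f(a ∨ a ∨ b ∨ (c ∨ n))  →  f(a ∨ a ∨ b ∨ c)
Simplify inside:  g((b ∨ d) ∨ n)  →  g(b ∨ d)
Sort:  f(a ∨ a ∨ b ∨ c) ∨ g(a ∨ c ∨ d ∨ d) ∨ g(b ∨ d)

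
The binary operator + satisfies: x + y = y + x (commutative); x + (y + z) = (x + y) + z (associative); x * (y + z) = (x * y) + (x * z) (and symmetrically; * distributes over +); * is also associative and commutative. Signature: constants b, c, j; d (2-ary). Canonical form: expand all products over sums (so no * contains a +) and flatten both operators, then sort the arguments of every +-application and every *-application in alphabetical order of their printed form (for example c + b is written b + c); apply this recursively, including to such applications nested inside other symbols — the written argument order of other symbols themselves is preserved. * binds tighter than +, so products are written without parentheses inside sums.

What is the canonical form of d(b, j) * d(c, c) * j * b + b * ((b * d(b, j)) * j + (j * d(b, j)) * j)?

Distribute:  b * d(b, j) * d(c, c) * j + b * b * d(b, j) * j + b * d(b, j) * j * j
Sort:  b * b * d(b, j) * j + b * d(b, j) * d(c, c) * j + b * d(b, j) * j * j

Answer: b * b * d(b, j) * j + b * d(b, j) * d(c, c) * j + b * d(b, j) * j * j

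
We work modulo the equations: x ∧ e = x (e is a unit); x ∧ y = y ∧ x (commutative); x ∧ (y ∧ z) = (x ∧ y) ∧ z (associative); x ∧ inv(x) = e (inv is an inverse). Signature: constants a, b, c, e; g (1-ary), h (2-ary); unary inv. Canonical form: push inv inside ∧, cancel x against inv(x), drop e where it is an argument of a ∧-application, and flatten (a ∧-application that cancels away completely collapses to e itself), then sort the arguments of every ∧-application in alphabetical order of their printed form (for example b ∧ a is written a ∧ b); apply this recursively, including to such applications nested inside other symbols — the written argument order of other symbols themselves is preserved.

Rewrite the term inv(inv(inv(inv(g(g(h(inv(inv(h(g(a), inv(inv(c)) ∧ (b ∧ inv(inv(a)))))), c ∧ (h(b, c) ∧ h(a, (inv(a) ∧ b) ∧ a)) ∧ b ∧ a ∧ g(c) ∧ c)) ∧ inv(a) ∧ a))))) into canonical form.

Answer: g(g(h(h(g(a), a ∧ b ∧ c), a ∧ b ∧ c ∧ c ∧ g(c) ∧ h(a, b) ∧ h(b, c))))

Derivation:
Push inv inside:  distribute inv over ∧ and collapse double inv
Collect terms:  g(g(h(h(g(a), a ∧ b ∧ c), a ∧ b ∧ c ∧ c ∧ g(c) ∧ h(a, b) ∧ h(b, c))))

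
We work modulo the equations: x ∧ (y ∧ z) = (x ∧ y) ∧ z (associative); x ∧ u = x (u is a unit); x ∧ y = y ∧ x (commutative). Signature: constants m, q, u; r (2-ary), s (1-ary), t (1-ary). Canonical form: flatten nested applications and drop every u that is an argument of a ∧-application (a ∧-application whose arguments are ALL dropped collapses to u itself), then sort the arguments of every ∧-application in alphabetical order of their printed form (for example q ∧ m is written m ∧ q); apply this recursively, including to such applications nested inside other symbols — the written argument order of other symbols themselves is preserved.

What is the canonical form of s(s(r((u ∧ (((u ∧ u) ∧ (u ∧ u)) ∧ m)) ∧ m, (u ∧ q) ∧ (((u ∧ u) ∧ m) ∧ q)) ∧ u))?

Answer: s(s(r(m ∧ m, m ∧ q ∧ q)))

Derivation:
Work inside:  r((u ∧ (((u ∧ u) ∧ (u ∧ u)) ∧ m)) ∧ m, (u ∧ q) ∧ (((u ∧ u) ∧ m) ∧ q)) ∧ u
Inside:  r((u ∧ (((u ∧ u) ∧ (u ∧ u)) ∧ m)) ∧ m, (u ∧ q) ∧ (((u ∧ u) ∧ m) ∧ q))  →  r(m ∧ m, m ∧ q ∧ q)
Unit:  drop u
Sort arguments:  r(m ∧ m, m ∧ q ∧ q)
Reassemble:  s(s(r(m ∧ m, m ∧ q ∧ q)))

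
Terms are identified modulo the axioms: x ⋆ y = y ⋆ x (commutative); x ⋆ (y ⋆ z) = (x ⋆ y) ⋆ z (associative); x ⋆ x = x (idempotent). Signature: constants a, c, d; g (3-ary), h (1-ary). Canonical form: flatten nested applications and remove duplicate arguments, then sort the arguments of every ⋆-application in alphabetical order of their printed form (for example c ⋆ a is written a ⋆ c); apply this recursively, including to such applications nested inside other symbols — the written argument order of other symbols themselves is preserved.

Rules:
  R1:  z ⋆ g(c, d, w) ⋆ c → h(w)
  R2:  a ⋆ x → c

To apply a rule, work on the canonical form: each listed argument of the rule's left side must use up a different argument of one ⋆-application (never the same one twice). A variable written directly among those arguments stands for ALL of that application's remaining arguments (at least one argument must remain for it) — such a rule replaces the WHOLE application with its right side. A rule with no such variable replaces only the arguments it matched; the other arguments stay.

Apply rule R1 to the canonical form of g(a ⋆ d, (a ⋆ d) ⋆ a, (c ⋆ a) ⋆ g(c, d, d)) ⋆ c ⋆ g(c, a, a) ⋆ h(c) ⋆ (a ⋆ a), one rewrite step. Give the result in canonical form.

Answer: a ⋆ c ⋆ g(a ⋆ d, a ⋆ d, h(d)) ⋆ g(c, a, a) ⋆ h(c)

Derivation:
Canonical form:  a ⋆ c ⋆ g(a ⋆ d, a ⋆ d, a ⋆ c ⋆ g(c, d, d)) ⋆ g(c, a, a) ⋆ h(c)
Match R1:  consume c, g(c, d, d);  w := d, z := a
Every leftover argument binds to the variable; the entire application is replaced.
Result:  a ⋆ c ⋆ g(a ⋆ d, a ⋆ d, h(d)) ⋆ g(c, a, a) ⋆ h(c)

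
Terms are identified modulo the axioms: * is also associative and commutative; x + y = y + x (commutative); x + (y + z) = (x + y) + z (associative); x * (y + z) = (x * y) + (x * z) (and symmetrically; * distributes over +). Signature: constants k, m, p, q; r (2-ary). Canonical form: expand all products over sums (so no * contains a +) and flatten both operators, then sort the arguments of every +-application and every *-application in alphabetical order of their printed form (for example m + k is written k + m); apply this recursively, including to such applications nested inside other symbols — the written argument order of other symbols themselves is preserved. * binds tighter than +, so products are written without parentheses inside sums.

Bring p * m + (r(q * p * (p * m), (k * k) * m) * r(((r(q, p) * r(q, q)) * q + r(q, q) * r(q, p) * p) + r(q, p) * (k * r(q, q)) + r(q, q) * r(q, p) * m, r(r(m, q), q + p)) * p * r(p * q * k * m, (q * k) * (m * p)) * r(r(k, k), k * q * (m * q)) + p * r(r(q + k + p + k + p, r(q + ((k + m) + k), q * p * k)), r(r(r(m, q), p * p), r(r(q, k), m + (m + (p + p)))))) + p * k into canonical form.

Answer: k * p + m * p + p * r(k * m * p * q, k * m * p * q) * r(k * r(q, p) * r(q, q) + m * r(q, p) * r(q, q) + p * r(q, p) * r(q, q) + q * r(q, p) * r(q, q), r(r(m, q), p + q)) * r(m * p * p * q, k * k * m) * r(r(k, k), k * m * q * q) + p * r(r(k + k + p + p + q, r(k + k + m + q, k * p * q)), r(r(r(m, q), p * p), r(r(q, k), m + m + p + p)))

Derivation:
Un-nest:  m * p + p * r(k * m * p * q, k * m * p * q) * r(k * r(q, p) * r(q, q) + m * r(q, p) * r(q, q) + p * r(q, p) * r(q, q) + q * r(q, p) * r(q, q), r(r(m, q), p + q)) * r(m * p * p * q, k * k * m) * r(r(k, k), k * m * q * q) + p * r(r(k + k + p + p + q, r(k + k + m + q, k * p * q)), r(r(r(m, q), p * p), r(r(q, k), m + m + p + p))) + k * p
Sort:  k * p + m * p + p * r(k * m * p * q, k * m * p * q) * r(k * r(q, p) * r(q, q) + m * r(q, p) * r(q, q) + p * r(q, p) * r(q, q) + q * r(q, p) * r(q, q), r(r(m, q), p + q)) * r(m * p * p * q, k * k * m) * r(r(k, k), k * m * q * q) + p * r(r(k + k + p + p + q, r(k + k + m + q, k * p * q)), r(r(r(m, q), p * p), r(r(q, k), m + m + p + p)))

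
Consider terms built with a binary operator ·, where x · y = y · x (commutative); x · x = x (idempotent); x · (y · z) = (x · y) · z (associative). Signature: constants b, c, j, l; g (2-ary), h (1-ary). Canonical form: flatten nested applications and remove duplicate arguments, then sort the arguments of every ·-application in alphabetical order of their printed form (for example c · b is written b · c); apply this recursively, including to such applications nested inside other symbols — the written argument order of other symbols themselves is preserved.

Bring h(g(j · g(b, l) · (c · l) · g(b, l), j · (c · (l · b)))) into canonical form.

Work inside:  j · g(b, l) · (c · l) · g(b, l)
Flatten:  j · g(b, l) · c · l · g(b, l)
Deduplicate:  drop duplicate g(b, l)
Sort:  c · g(b, l) · j · l
Rebuild:  h(g(c · g(b, l) · j · l, b · c · j · l))

Answer: h(g(c · g(b, l) · j · l, b · c · j · l))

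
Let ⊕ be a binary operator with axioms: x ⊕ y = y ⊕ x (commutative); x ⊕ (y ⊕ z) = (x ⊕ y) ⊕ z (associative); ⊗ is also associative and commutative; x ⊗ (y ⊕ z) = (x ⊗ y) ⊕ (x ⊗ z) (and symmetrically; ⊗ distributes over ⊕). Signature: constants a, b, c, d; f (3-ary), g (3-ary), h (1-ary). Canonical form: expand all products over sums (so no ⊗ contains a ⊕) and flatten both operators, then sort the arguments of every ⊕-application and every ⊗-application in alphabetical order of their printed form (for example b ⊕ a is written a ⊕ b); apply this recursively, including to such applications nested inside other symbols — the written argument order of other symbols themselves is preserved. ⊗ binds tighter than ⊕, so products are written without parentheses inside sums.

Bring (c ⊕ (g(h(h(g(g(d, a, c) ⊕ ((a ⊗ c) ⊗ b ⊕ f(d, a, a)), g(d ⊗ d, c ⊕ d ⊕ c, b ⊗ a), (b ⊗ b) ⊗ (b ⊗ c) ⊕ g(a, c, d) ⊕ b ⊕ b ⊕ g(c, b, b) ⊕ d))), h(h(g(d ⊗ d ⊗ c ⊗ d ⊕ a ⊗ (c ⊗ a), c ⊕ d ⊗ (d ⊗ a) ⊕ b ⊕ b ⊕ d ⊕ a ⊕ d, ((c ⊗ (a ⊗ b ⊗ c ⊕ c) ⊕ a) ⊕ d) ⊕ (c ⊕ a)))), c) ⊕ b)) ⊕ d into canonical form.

Answer: b ⊕ c ⊕ d ⊕ g(h(h(g(a ⊗ b ⊗ c ⊕ f(d, a, a) ⊕ g(d, a, c), g(d ⊗ d, c ⊕ c ⊕ d, a ⊗ b), b ⊕ b ⊕ b ⊗ b ⊗ b ⊗ c ⊕ d ⊕ g(a, c, d) ⊕ g(c, b, b)))), h(h(g(a ⊗ a ⊗ c ⊕ c ⊗ d ⊗ d ⊗ d, a ⊕ a ⊗ d ⊗ d ⊕ b ⊕ b ⊕ c ⊕ d ⊕ d, a ⊕ a ⊕ a ⊗ b ⊗ c ⊗ c ⊕ c ⊕ c ⊗ c ⊕ d))), c)

Derivation:
Expand products over sums:  c ⊕ g(h(h(g(a ⊗ b ⊗ c ⊕ f(d, a, a) ⊕ g(d, a, c), g(d ⊗ d, c ⊕ c ⊕ d, a ⊗ b), b ⊕ b ⊕ b ⊗ b ⊗ b ⊗ c ⊕ d ⊕ g(a, c, d) ⊕ g(c, b, b)))), h(h(g(a ⊗ a ⊗ c ⊕ c ⊗ d ⊗ d ⊗ d, a ⊕ a ⊗ d ⊗ d ⊕ b ⊕ b ⊕ c ⊕ d ⊕ d, a ⊕ a ⊕ a ⊗ b ⊗ c ⊗ c ⊕ c ⊕ c ⊗ c ⊕ d))), c) ⊕ b ⊕ d
Order the arguments:  b ⊕ c ⊕ d ⊕ g(h(h(g(a ⊗ b ⊗ c ⊕ f(d, a, a) ⊕ g(d, a, c), g(d ⊗ d, c ⊕ c ⊕ d, a ⊗ b), b ⊕ b ⊕ b ⊗ b ⊗ b ⊗ c ⊕ d ⊕ g(a, c, d) ⊕ g(c, b, b)))), h(h(g(a ⊗ a ⊗ c ⊕ c ⊗ d ⊗ d ⊗ d, a ⊕ a ⊗ d ⊗ d ⊕ b ⊕ b ⊕ c ⊕ d ⊕ d, a ⊕ a ⊕ a ⊗ b ⊗ c ⊗ c ⊕ c ⊕ c ⊗ c ⊕ d))), c)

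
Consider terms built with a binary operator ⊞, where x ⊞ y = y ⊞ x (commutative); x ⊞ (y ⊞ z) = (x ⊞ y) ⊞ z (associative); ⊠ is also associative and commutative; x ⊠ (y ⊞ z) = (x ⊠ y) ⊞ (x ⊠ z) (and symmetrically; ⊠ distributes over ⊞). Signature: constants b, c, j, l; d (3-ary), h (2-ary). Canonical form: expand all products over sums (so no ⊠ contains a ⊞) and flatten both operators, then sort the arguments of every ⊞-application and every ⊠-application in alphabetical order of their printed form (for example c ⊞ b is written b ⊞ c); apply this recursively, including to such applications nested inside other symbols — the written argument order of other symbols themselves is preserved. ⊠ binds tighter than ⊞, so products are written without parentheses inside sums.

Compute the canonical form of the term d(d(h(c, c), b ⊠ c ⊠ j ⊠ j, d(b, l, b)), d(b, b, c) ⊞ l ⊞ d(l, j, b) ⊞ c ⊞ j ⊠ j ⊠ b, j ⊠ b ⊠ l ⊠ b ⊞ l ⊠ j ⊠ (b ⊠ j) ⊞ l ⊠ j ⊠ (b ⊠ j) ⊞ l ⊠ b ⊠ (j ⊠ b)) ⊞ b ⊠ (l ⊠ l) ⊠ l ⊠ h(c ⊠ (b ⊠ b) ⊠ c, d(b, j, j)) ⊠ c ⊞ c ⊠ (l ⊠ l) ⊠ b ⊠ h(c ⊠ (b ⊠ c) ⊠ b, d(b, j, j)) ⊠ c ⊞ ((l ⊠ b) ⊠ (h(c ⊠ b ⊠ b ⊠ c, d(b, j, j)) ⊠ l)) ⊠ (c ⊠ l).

Flatten:  d(d(h(c, c), b ⊠ c ⊠ j ⊠ j, d(b, l, b)), b ⊠ j ⊠ j ⊞ c ⊞ d(b, b, c) ⊞ d(l, j, b) ⊞ l, b ⊠ b ⊠ j ⊠ l ⊞ b ⊠ b ⊠ j ⊠ l ⊞ b ⊠ j ⊠ j ⊠ l ⊞ b ⊠ j ⊠ j ⊠ l) ⊞ b ⊠ c ⊠ h(b ⊠ b ⊠ c ⊠ c, d(b, j, j)) ⊠ l ⊠ l ⊠ l ⊞ b ⊠ c ⊠ c ⊠ h(b ⊠ b ⊠ c ⊠ c, d(b, j, j)) ⊠ l ⊠ l ⊞ b ⊠ c ⊠ h(b ⊠ b ⊠ c ⊠ c, d(b, j, j)) ⊠ l ⊠ l ⊠ l
Sort:  b ⊠ c ⊠ c ⊠ h(b ⊠ b ⊠ c ⊠ c, d(b, j, j)) ⊠ l ⊠ l ⊞ b ⊠ c ⊠ h(b ⊠ b ⊠ c ⊠ c, d(b, j, j)) ⊠ l ⊠ l ⊠ l ⊞ b ⊠ c ⊠ h(b ⊠ b ⊠ c ⊠ c, d(b, j, j)) ⊠ l ⊠ l ⊠ l ⊞ d(d(h(c, c), b ⊠ c ⊠ j ⊠ j, d(b, l, b)), b ⊠ j ⊠ j ⊞ c ⊞ d(b, b, c) ⊞ d(l, j, b) ⊞ l, b ⊠ b ⊠ j ⊠ l ⊞ b ⊠ b ⊠ j ⊠ l ⊞ b ⊠ j ⊠ j ⊠ l ⊞ b ⊠ j ⊠ j ⊠ l)

Answer: b ⊠ c ⊠ c ⊠ h(b ⊠ b ⊠ c ⊠ c, d(b, j, j)) ⊠ l ⊠ l ⊞ b ⊠ c ⊠ h(b ⊠ b ⊠ c ⊠ c, d(b, j, j)) ⊠ l ⊠ l ⊠ l ⊞ b ⊠ c ⊠ h(b ⊠ b ⊠ c ⊠ c, d(b, j, j)) ⊠ l ⊠ l ⊠ l ⊞ d(d(h(c, c), b ⊠ c ⊠ j ⊠ j, d(b, l, b)), b ⊠ j ⊠ j ⊞ c ⊞ d(b, b, c) ⊞ d(l, j, b) ⊞ l, b ⊠ b ⊠ j ⊠ l ⊞ b ⊠ b ⊠ j ⊠ l ⊞ b ⊠ j ⊠ j ⊠ l ⊞ b ⊠ j ⊠ j ⊠ l)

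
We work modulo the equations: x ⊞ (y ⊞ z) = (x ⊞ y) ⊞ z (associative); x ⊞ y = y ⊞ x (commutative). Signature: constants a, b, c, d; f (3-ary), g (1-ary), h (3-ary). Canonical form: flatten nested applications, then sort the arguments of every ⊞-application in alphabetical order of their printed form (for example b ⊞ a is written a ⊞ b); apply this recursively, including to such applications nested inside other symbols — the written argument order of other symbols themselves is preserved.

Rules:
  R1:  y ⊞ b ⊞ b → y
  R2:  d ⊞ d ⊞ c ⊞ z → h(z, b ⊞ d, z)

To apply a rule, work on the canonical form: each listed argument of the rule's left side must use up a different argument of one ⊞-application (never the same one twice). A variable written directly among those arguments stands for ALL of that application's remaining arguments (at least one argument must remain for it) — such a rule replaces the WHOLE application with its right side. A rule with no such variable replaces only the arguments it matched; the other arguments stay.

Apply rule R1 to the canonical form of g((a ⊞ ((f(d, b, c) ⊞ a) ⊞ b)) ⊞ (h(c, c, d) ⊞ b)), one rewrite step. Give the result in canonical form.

Answer: g(a ⊞ a ⊞ f(d, b, c) ⊞ h(c, c, d))

Derivation:
Canonical form:  g(a ⊞ a ⊞ b ⊞ b ⊞ f(d, b, c) ⊞ h(c, c, d))
R1 matches:  uses b, b;  y := a ⊞ a ⊞ f(d, b, c) ⊞ h(c, c, d)
The variable takes the whole remainder — replace the entire application.
New term:  g(a ⊞ a ⊞ f(d, b, c) ⊞ h(c, c, d))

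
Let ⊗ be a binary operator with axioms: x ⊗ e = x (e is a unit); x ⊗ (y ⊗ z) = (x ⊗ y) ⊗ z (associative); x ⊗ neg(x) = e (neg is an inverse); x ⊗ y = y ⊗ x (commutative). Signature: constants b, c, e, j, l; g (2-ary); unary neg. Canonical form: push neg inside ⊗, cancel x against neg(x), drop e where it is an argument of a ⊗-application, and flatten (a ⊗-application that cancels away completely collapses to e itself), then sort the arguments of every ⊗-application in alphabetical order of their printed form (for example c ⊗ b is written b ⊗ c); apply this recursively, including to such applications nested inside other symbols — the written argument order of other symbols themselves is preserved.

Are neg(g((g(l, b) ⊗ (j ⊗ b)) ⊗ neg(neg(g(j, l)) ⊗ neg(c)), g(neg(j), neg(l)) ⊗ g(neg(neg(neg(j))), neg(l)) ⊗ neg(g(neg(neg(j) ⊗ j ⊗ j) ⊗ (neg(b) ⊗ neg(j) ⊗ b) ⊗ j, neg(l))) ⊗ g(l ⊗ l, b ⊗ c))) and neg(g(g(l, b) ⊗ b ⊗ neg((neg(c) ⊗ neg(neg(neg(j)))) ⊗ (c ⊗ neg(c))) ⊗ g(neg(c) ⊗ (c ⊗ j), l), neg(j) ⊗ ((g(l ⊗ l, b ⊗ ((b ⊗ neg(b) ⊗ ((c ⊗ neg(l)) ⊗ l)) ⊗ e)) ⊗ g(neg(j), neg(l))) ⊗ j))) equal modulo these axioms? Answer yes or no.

Answer: yes — both canonical forms are neg(g(b ⊗ c ⊗ g(j, l) ⊗ g(l, b) ⊗ j, g(l ⊗ l, b ⊗ c) ⊗ g(neg(j), neg(l))))

Derivation:
Left:  neg(g((g(l, b) ⊗ (j ⊗ b)) ⊗ neg(neg(g(j, l)) ⊗ neg(c)), g(neg(j), neg(l)) ⊗ g(neg(neg(neg(j))), neg(l)) ⊗ neg(g(neg(neg(j) ⊗ j ⊗ j) ⊗ (neg(b) ⊗ neg(j) ⊗ b) ⊗ j, neg(l))) ⊗ g(l ⊗ l, b ⊗ c)))
  Push neg inside:  distribute neg over ⊗ and collapse double neg
  Combine occurrences:  neg(g(b ⊗ c ⊗ g(j, l) ⊗ g(l, b) ⊗ j, g(l ⊗ l, b ⊗ c) ⊗ g(neg(j), neg(l))))
Right:  neg(g(g(l, b) ⊗ b ⊗ neg((neg(c) ⊗ neg(neg(neg(j)))) ⊗ (c ⊗ neg(c))) ⊗ g(neg(c) ⊗ (c ⊗ j), l), neg(j) ⊗ ((g(l ⊗ l, b ⊗ ((b ⊗ neg(b) ⊗ ((c ⊗ neg(l)) ⊗ l)) ⊗ e)) ⊗ g(neg(j), neg(l))) ⊗ j)))
  Push neg inside:  distribute neg over ⊗ and collapse double neg
  Collect:  neg(g(b ⊗ c ⊗ g(j, l) ⊗ g(l, b) ⊗ j, g(l ⊗ l, b ⊗ c) ⊗ g(neg(j), neg(l))))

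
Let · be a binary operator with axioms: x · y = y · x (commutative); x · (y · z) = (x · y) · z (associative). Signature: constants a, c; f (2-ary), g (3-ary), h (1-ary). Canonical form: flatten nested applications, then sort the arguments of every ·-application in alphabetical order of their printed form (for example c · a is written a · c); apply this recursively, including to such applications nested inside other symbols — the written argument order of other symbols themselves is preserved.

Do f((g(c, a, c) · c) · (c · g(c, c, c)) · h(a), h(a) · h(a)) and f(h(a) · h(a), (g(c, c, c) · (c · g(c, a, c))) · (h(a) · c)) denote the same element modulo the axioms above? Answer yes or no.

Answer: no — f(c · c · g(c, a, c) · g(c, c, c) · h(a), h(a) · h(a)) vs f(h(a) · h(a), c · c · g(c, a, c) · g(c, c, c) · h(a))

Derivation:
Left:  f((g(c, a, c) · c) · (c · g(c, c, c)) · h(a), h(a) · h(a))
  Descend into:  (g(c, a, c) · c) · (c · g(c, c, c)) · h(a)
  Merge nested applications:  g(c, a, c) · c · c · g(c, c, c) · h(a)
  Sort arguments:  c · c · g(c, a, c) · g(c, c, c) · h(a)
  Reassemble:  f(c · c · g(c, a, c) · g(c, c, c) · h(a), h(a) · h(a))
Right:  f(h(a) · h(a), (g(c, c, c) · (c · g(c, a, c))) · (h(a) · c))
  Work inside:  (g(c, c, c) · (c · g(c, a, c))) · (h(a) · c)
  Merge nested applications:  g(c, c, c) · c · g(c, a, c) · h(a) · c
  Sort:  c · c · g(c, a, c) · g(c, c, c) · h(a)
  Reassemble:  f(h(a) · h(a), c · c · g(c, a, c) · g(c, c, c) · h(a))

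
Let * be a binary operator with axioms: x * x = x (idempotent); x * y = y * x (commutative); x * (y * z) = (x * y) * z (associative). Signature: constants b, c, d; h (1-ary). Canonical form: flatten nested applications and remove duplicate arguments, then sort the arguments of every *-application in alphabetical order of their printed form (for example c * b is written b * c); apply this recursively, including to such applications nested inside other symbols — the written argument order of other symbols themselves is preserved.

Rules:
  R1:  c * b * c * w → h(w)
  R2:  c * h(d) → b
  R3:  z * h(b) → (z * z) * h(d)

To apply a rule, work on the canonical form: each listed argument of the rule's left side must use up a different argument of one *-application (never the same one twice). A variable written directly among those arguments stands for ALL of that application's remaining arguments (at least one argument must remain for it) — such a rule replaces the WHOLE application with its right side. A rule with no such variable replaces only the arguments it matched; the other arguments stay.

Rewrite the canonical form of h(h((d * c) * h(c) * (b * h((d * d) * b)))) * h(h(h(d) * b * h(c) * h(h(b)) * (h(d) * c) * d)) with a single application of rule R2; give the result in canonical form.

Answer: h(h(b * c * d * h(b * d) * h(c))) * h(h(b * d * h(c) * h(h(b))))

Derivation:
Canonical form:  h(h(b * c * d * h(b * d) * h(c))) * h(h(b * c * d * h(c) * h(d) * h(h(b))))
Match R2:  consume c, h(d)
New term:  h(h(b * c * d * h(b * d) * h(c))) * h(h(b * d * h(c) * h(h(b))))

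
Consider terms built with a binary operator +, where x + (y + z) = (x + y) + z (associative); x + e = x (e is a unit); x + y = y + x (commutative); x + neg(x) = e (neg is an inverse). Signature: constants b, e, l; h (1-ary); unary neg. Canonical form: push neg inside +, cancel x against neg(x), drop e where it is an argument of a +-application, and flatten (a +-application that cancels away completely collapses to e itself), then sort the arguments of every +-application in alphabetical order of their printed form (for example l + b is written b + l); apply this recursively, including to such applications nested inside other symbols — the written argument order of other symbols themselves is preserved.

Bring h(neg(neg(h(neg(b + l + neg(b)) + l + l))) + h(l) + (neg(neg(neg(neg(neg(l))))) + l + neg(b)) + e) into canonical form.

Answer: h(h(l) + h(l) + neg(b))

Derivation:
Focus inside:  neg(neg(h(neg(b + l + neg(b)) + l + l))) + h(l) + (neg(neg(neg(neg(neg(l))))) + l + neg(b)) + e
Push neg inside:  distribute neg over + and collapse double neg
Cancel:  l cancels
Combine occurrences:  h(l) + h(l) + neg(b)
Reassemble:  h(h(l) + h(l) + neg(b))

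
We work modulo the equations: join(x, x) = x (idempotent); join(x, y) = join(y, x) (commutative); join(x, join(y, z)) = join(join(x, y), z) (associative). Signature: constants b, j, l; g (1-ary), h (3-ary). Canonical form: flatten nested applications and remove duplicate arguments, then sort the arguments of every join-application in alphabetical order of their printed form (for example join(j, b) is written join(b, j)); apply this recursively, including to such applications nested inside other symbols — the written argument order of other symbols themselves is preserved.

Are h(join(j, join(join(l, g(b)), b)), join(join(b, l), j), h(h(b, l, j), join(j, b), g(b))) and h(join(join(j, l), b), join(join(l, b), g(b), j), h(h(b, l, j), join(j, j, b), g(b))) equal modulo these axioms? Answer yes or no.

Left:  h(join(j, join(join(l, g(b)), b)), join(join(b, l), j), h(h(b, l, j), join(j, b), g(b)))
  Descend into:  join(j, join(join(l, g(b)), b))
  Merge nested applications:  join(j, l, g(b), b)
  Order the arguments:  join(b, g(b), j, l)
  Reassemble:  h(join(b, g(b), j, l), join(b, j, l), h(h(b, l, j), join(b, j), g(b)))
Right:  h(join(join(j, l), b), join(join(l, b), g(b), j), h(h(b, l, j), join(j, j, b), g(b)))
  Work inside:  join(join(l, b), g(b), j)
  Un-nest:  join(l, b, g(b), j)
  Sort:  join(b, g(b), j, l)
  Rebuild:  h(join(b, j, l), join(b, g(b), j, l), h(h(b, l, j), join(b, j), g(b)))

Answer: no — h(join(b, g(b), j, l), join(b, j, l), h(h(b, l, j), join(b, j), g(b))) vs h(join(b, j, l), join(b, g(b), j, l), h(h(b, l, j), join(b, j), g(b)))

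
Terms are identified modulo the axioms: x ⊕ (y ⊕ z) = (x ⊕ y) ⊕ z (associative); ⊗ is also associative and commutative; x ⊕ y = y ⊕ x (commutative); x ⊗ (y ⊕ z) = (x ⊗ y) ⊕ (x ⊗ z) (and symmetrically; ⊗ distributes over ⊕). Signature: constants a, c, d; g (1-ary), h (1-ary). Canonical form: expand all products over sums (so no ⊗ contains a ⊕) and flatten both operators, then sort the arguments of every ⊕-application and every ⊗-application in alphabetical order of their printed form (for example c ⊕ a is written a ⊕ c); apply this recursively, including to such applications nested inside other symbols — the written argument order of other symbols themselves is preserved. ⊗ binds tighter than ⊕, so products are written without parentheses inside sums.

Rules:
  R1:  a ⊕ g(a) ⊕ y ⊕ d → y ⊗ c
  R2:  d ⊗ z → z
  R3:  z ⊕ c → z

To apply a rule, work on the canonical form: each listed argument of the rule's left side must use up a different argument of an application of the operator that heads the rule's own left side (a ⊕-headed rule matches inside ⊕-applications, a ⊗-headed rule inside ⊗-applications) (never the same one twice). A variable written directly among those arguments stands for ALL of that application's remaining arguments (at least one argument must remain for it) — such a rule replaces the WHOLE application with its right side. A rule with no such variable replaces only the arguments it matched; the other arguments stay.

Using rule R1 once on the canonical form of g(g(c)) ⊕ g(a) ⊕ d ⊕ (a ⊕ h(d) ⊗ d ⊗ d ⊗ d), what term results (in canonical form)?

Answer: c ⊗ d ⊗ d ⊗ d ⊗ h(d) ⊕ c ⊗ g(g(c))

Derivation:
Canonical form:  a ⊕ d ⊕ d ⊗ d ⊗ d ⊗ h(d) ⊕ g(a) ⊕ g(g(c))
Apply R1:  consuming a, d, g(a);  y := d ⊗ d ⊗ d ⊗ h(d) ⊕ g(g(c))
The variable takes the whole remainder — replace the entire application.
Result:  c ⊗ d ⊗ d ⊗ d ⊗ h(d) ⊕ c ⊗ g(g(c))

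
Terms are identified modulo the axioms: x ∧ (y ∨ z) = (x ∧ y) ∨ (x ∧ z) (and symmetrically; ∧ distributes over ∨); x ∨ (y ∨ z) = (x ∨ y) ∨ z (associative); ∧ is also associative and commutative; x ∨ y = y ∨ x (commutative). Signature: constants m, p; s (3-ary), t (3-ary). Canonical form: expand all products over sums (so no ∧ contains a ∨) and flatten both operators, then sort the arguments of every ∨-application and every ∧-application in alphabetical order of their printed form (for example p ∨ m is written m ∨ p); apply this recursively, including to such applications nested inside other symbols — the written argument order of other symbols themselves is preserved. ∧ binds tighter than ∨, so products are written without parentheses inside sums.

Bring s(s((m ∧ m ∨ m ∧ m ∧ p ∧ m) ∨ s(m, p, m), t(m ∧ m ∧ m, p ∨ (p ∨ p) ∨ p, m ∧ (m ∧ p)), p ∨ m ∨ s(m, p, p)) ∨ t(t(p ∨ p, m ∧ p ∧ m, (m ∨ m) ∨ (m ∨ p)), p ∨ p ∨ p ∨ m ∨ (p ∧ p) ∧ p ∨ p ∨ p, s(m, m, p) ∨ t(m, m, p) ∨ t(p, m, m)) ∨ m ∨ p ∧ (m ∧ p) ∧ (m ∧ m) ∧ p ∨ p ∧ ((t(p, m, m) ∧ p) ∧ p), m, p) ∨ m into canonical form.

Answer: m ∨ s(m ∨ m ∧ m ∧ m ∧ p ∧ p ∧ p ∨ p ∧ p ∧ p ∧ t(p, m, m) ∨ s(m ∧ m ∨ m ∧ m ∧ m ∧ p ∨ s(m, p, m), t(m ∧ m ∧ m, p ∨ p ∨ p ∨ p, m ∧ m ∧ p), m ∨ p ∨ s(m, p, p)) ∨ t(t(p ∨ p, m ∧ m ∧ p, m ∨ m ∨ m ∨ p), m ∨ p ∨ p ∨ p ∨ p ∨ p ∨ p ∧ p ∧ p, s(m, m, p) ∨ t(m, m, p) ∨ t(p, m, m)), m, p)

Derivation:
Flatten:  s(m ∨ m ∧ m ∧ m ∧ p ∧ p ∧ p ∨ p ∧ p ∧ p ∧ t(p, m, m) ∨ s(m ∧ m ∨ m ∧ m ∧ m ∧ p ∨ s(m, p, m), t(m ∧ m ∧ m, p ∨ p ∨ p ∨ p, m ∧ m ∧ p), m ∨ p ∨ s(m, p, p)) ∨ t(t(p ∨ p, m ∧ m ∧ p, m ∨ m ∨ m ∨ p), m ∨ p ∨ p ∨ p ∨ p ∨ p ∨ p ∧ p ∧ p, s(m, m, p) ∨ t(m, m, p) ∨ t(p, m, m)), m, p) ∨ m
Order the arguments:  m ∨ s(m ∨ m ∧ m ∧ m ∧ p ∧ p ∧ p ∨ p ∧ p ∧ p ∧ t(p, m, m) ∨ s(m ∧ m ∨ m ∧ m ∧ m ∧ p ∨ s(m, p, m), t(m ∧ m ∧ m, p ∨ p ∨ p ∨ p, m ∧ m ∧ p), m ∨ p ∨ s(m, p, p)) ∨ t(t(p ∨ p, m ∧ m ∧ p, m ∨ m ∨ m ∨ p), m ∨ p ∨ p ∨ p ∨ p ∨ p ∨ p ∧ p ∧ p, s(m, m, p) ∨ t(m, m, p) ∨ t(p, m, m)), m, p)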